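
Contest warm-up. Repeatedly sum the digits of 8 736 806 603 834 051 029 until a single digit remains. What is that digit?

7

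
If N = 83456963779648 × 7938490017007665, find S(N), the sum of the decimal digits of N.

108

83456963779648 × 7938490017007665 = 662522273814505933401387001920
Sum of its 30 digits: 108.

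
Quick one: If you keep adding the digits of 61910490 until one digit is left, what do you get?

6+1+9+1+0+4+9+0 = 30
3+0 = 3

3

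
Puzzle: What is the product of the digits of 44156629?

51840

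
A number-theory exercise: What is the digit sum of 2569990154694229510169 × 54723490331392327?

2569990154694229510169 × 54723490331392327 = 140638831382183139388648860656975073263
Sum of its 39 digits: 182.

182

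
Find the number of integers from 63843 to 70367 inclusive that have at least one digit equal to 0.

2018

The integers in [63843, 70367] that have at least one digit equal to 0: 63850, 63860, 63870, 63880, 63890, 63900, …, 70366, 70367.
2018 qualify.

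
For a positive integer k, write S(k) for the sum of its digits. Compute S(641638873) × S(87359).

1472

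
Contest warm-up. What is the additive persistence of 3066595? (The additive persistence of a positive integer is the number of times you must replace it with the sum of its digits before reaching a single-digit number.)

3066595 → 34 → 7 (2 steps)

2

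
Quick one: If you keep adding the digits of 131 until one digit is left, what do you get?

5

1+3+1 = 5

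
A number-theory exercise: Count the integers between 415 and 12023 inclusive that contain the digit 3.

The integers in [415, 12023] that contain the digit 3: 423, 430, 431, 432, 433, 434, …, 12013, 12023.
3825 qualify.

3825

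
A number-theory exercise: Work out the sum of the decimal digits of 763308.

7+6+3+3+0+8 = 27

27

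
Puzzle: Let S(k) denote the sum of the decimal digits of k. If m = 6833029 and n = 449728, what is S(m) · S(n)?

S(6833029) = 6+8+3+3+0+2+9 = 31.
S(449728) = 4+4+9+7+2+8 = 34.
31 · 34 = 1054.

1054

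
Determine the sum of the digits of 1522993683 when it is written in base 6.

1522993683 in base 6 is 411043012403.
Digit sum: 4+1+1+0+4+3+0+1+2+4+0+3 = 23.

23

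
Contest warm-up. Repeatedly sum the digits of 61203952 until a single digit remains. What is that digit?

1

6+1+2+0+3+9+5+2 = 28
2+8 = 10
1+0 = 1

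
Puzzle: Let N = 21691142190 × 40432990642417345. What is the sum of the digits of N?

21691142190 × 40432990642417345 = 877037749191614075717285550
Sum of its 27 digits: 126.

126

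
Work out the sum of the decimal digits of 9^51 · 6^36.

9^51 · 6^36 = 47842404123805450009888355056253402699267854509007322416933021546481140629504
Sum of its 77 digits: 306.

306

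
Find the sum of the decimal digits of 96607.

28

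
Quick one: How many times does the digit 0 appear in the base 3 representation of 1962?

4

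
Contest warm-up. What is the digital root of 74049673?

4

7+4+0+4+9+6+7+3 = 40
4+0 = 4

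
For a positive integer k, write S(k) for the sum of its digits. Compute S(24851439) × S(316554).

864

S(24851439) = 2+4+8+5+1+4+3+9 = 36.
S(316554) = 3+1+6+5+5+4 = 24.
36 · 24 = 864.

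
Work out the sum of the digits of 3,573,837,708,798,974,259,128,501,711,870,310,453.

3+5+7+3+8+3+7+7+0+8+7+9+8+9+7+4+2+5+9+1+2+8+5+0+1+7+1+1+8+7+0+3+1+0+4+5+3 = 168

168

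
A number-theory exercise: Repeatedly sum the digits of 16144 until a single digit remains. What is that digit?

7

1+6+1+4+4 = 16
1+6 = 7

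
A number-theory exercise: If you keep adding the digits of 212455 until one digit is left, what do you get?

2+1+2+4+5+5 = 19
1+9 = 10
1+0 = 1

1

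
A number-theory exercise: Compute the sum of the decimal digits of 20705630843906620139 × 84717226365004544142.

168

20705630843906620139 × 84717226365004544142 = 1754123615233457208564485056251651675738
Sum of its 40 digits: 168.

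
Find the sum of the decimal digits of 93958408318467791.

92

9+3+9+5+8+4+0+8+3+1+8+4+6+7+7+9+1 = 92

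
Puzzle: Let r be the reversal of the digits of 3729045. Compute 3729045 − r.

-1680228

Reverse of 3729045 is 5409273.
3729045 − 5409273 = -1680228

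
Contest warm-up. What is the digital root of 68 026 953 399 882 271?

7

6+8+0+2+6+9+5+3+3+9+9+8+8+2+2+7+1 = 88
8+8 = 16
1+6 = 7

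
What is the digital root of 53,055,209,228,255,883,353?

2

5+3+0+5+5+2+0+9+2+2+8+2+5+5+8+8+3+3+5+3 = 83
8+3 = 11
1+1 = 2
(Equivalently, 53,055,209,228,255,883,353 mod 9 = 2.)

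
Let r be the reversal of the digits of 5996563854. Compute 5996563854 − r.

Reverse of 5996563854 is 4583656995.
5996563854 − 4583656995 = 1412906859

1412906859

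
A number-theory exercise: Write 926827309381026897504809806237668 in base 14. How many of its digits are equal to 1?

5

926827309381026897504809806237668 in base 14 is 77129DC171403D14546B2D8579164.
The digit 1 appears 5 times.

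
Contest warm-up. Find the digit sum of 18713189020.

40

1+8+7+1+3+1+8+9+0+2+0 = 40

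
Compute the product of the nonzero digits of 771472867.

921984

7×7×1×4×7×2×8×6×7 = 921984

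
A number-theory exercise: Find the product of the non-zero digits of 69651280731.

6×9×6×5×1×2×8×7×3×1 = 544320

544320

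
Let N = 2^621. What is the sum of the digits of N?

791

2^621 = 8702164874309912144930213176155645990168053640839691029699692760275411924760203145038438437113516616399082774302662672635438355868101955410485575332111767174247731541367082500615833649152
Sum of its 187 digits: 791.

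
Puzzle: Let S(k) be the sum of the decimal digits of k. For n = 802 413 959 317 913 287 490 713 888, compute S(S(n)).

First digit sum: 130.
1+3+0 = 4.

4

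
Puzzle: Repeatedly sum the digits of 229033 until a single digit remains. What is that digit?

1

2+2+9+0+3+3 = 19
1+9 = 10
1+0 = 1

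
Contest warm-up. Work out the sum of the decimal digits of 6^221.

738

6^221 = 9363243866832676201379452282122235744346433424325156272608750615623679841205911676738968655424181105912601275968087328168856023782235345301598002432842285445244705734393856
Sum of its 172 digits: 738.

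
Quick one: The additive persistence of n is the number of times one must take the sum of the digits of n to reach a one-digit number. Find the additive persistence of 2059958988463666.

2059958988463666 → 94 → 13 → 4 (3 steps)

3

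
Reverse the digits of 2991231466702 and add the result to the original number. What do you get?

Reverse of 2991231466702 is 2076641321992.
2991231466702 + 2076641321992 = 5067872788694

5067872788694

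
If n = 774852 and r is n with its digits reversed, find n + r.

1033329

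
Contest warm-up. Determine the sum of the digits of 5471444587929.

69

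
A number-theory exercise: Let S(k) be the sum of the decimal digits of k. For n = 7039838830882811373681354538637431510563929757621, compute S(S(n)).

First digit sum: 225.
2+2+5 = 9.

9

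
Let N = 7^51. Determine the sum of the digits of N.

7^51 = 12589255298531885026341962383987545444758743
Sum of its 44 digits: 217.

217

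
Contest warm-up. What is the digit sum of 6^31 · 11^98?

6^31 · 11^98 = 1510678009644503820830621246396912545734839724460289796837630051986636770861177663124987361487329494327751935682834200669454336
Sum of its 127 digits: 585.

585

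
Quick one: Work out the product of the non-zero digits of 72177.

7×2×1×7×7 = 686

686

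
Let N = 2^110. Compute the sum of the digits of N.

121

2^110 = 1298074214633706907132624082305024
Sum of its 34 digits: 121.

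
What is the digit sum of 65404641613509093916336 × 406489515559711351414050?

228

65404641613509093916336 × 406489515559711351414050 = 26586301084831849380389657883811743865994920800
Sum of its 47 digits: 228.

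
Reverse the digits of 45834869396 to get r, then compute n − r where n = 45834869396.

-23561974458

Reverse of 45834869396 is 69396843854.
45834869396 − 69396843854 = -23561974458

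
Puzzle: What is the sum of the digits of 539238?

5+3+9+2+3+8 = 30

30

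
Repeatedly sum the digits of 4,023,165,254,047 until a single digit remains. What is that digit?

4+0+2+3+1+6+5+2+5+4+0+4+7 = 43
4+3 = 7

7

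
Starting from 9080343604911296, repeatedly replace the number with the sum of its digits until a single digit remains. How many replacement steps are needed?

9080343604911296 → 65 → 11 → 2 (3 steps)

3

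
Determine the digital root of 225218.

2+2+5+2+1+8 = 20
2+0 = 2

2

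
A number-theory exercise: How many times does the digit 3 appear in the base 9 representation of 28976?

1

28976 in base 9 is 43665.
The digit 3 appears 1 time.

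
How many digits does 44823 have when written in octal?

44823 in base 8 is 127427, which has 6 digits.

6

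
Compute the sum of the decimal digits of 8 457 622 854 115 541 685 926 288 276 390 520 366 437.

185

8+4+5+7+6+2+2+8+5+4+1+1+5+5+4+1+6+8+5+9+2+6+2+8+8+2+7+6+3+9+0+5+2+0+3+6+6+4+3+7 = 185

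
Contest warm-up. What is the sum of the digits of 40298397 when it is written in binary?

40298397 in base 2 is 10011001101110011110011101.
Digit sum: 1+0+0+1+1+0+0+1+1+0+1+1+1+0+0+1+1+1+1+0+0+1+1+1+0+1 = 16.

16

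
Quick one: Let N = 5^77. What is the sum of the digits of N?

245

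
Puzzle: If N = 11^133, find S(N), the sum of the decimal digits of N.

677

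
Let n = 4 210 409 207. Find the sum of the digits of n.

4+2+1+0+4+0+9+2+0+7 = 29

29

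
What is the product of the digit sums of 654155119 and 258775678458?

S(654155119) = 6+5+4+1+5+5+1+1+9 = 37.
S(258775678458) = 2+5+8+7+7+5+6+7+8+4+5+8 = 72.
37 · 72 = 2664.

2664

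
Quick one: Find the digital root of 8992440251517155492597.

8+9+9+2+4+4+0+2+5+1+5+1+7+1+5+5+4+9+2+5+9+7 = 104
1+0+4 = 5
(Equivalently, 8992440251517155492597 mod 9 = 5.)

5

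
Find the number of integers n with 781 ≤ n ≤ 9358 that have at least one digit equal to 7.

The integers in [781, 9358] that have at least one digit equal to 7: 781, 782, 783, 784, 785, 786, …, 9347, 9357.
3017 qualify.

3017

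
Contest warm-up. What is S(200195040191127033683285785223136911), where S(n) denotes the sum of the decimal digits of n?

2+0+0+1+9+5+0+4+0+1+9+1+1+2+7+0+3+3+6+8+3+2+8+5+7+8+5+2+2+3+1+3+6+9+1+1 = 128

128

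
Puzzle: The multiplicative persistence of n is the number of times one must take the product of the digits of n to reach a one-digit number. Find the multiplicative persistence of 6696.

6696 → 1944 → 144 → 16 → 6 (4 steps)

4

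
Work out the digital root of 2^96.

1

The digital root of n equals n mod 9 (or 9 when 9 | n), so we need 2^96 mod 9.
2^96 ≡ 1 (mod 9), so the digital root is 1.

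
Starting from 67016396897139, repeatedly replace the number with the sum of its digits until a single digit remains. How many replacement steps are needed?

67016396897139 → 75 → 12 → 3 (3 steps)

3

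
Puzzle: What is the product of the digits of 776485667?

11854080

7×7×6×4×8×5×6×6×7 = 11854080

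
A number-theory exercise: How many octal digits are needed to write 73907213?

73907213 in base 8 is 431736015, which has 9 digits.

9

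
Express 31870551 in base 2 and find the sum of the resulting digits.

31870551 in base 2 is 1111001100100111001010111.
Digit sum: 1+1+1+1+0+0+1+1+0+0+1+0+0+1+1+1+0+0+1+0+1+0+1+1+1 = 15.

15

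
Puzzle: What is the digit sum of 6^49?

162

6^49 = 134713546244127343440523266742756048896
Sum of its 39 digits: 162.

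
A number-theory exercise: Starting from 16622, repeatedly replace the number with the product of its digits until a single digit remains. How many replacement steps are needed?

3

16622 → 144 → 16 → 6 (3 steps)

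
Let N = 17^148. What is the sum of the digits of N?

17^148 = 127773374295465163498491869213020117672914152307501306234086009917192782658325099543558605838055430911055427724605631889859816971756168502892566329234337936333803587170398415976056641
Sum of its 183 digits: 820.

820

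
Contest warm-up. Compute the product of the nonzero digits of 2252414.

2×2×5×2×4×1×4 = 640

640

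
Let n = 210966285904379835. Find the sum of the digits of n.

2+1+0+9+6+6+2+8+5+9+0+4+3+7+9+8+3+5 = 87

87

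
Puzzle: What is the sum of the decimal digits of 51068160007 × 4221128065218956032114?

169

51068160007 × 4221128065218956032114 = 215565243444639978137495582464798
Sum of its 33 digits: 169.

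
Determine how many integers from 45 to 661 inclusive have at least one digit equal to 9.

116

The integers in [45, 661] that have at least one digit equal to 9: 49, 59, 69, 79, 89, 90, …, 649, 659.
116 qualify.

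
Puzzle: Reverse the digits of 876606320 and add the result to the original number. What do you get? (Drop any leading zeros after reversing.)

900212998

Reverse of 876606320 is 23606678.
876606320 + 23606678 = 900212998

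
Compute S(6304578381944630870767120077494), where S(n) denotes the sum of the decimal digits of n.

6+3+0+4+5+7+8+3+8+1+9+4+4+6+3+0+8+7+0+7+6+7+1+2+0+0+7+7+4+9+4 = 140

140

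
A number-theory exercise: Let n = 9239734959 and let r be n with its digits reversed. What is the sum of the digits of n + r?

48

Reversal of 9239734959 is 9594379329; 9239734959 + 9594379329 = 18834114288.
Digit sum of 18834114288: 1+8+8+3+4+1+1+4+2+8+8 = 48.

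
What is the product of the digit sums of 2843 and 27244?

S(2843) = 2+8+4+3 = 17.
S(27244) = 2+7+2+4+4 = 19.
17 · 19 = 323.

323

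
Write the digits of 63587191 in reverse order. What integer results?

Reversing 63587191 gives 19178536.

19178536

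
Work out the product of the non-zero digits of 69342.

6×9×3×4×2 = 1296

1296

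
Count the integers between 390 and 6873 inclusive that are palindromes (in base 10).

The integers in [390, 6873] that are palindromes (in base 10): 393, 404, 414, 424, 434, 444, …, 6666, 6776.
119 qualify.

119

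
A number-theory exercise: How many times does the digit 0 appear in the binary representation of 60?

2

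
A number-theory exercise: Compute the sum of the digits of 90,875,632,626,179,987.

95

9+0+8+7+5+6+3+2+6+2+6+1+7+9+9+8+7 = 95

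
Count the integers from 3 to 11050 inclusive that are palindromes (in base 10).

207

The integers in [3, 11050] that are palindromes (in base 10): 3, 4, 5, 6, 7, 8, …, 10901, 11011.
207 qualify.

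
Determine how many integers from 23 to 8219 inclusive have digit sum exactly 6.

The integers in [23, 8219] that have digit sum exactly 6: 24, 33, 42, 51, 60, 105, …, 5100, 6000.
82 qualify.

82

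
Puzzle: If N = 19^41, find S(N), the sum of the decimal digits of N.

208

19^41 = 26847115986241183138017674520015691090350184323352819
Sum of its 53 digits: 208.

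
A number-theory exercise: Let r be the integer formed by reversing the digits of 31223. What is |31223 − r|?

Reverse of 31223 is 32213.
|31223 − 32213| = 990

990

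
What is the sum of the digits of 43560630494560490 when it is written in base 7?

68

43560630494560490 in base 7 is 35515240460566066103.
Digit sum: 3+5+5+1+5+2+4+0+4+6+0+5+6+6+0+6+6+1+0+3 = 68.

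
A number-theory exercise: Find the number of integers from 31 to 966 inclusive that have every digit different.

692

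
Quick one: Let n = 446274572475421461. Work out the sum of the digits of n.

75

4+4+6+2+7+4+5+7+2+4+7+5+4+2+1+4+6+1 = 75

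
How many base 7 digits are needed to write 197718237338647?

197718237338647 in base 7 is 56434446144565444, which has 17 digits.

17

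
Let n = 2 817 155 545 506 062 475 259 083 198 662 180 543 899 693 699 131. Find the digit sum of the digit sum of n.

First digit sum: 231.
2+3+1 = 6.

6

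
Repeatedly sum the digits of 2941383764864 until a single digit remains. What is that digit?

2+9+4+1+3+8+3+7+6+4+8+6+4 = 65
6+5 = 11
1+1 = 2
(Equivalently, 2941383764864 mod 9 = 2.)

2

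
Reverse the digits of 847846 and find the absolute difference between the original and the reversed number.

Reverse of 847846 is 648748.
|847846 − 648748| = 199098

199098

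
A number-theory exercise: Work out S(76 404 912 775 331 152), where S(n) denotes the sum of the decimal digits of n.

7+6+4+0+4+9+1+2+7+7+5+3+3+1+1+5+2 = 67

67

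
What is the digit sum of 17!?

63

17! = 355687428096000
Sum of its 15 digits: 63.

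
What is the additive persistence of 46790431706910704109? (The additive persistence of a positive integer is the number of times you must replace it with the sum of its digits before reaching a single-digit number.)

3

46790431706910704109 → 78 → 15 → 6 (3 steps)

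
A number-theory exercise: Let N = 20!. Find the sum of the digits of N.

54

20! = 2432902008176640000
Sum of its 19 digits: 54.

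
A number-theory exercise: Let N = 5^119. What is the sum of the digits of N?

344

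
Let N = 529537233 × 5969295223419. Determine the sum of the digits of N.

99

529537233 × 5969295223419 = 3160964075569414059627
Sum of its 22 digits: 99.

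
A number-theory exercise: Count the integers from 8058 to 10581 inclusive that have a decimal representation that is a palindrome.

25

The integers in [8058, 10581] that have a decimal representation that is a palindrome: 8118, 8228, 8338, 8448, 8558, 8668, …, 10401, 10501.
25 qualify.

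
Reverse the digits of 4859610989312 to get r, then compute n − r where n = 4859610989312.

Reverse of 4859610989312 is 2139890169584.
4859610989312 − 2139890169584 = 2719720819728

2719720819728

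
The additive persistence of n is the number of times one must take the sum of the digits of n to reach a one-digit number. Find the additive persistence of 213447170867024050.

213447170867024050 → 61 → 7 (2 steps)

2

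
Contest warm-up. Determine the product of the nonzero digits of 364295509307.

6123600

3×6×4×2×9×5×5×9×3×7 = 6123600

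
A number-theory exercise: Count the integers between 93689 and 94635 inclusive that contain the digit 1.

266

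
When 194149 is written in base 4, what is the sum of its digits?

194149 in base 4 is 233121211.
Digit sum: 2+3+3+1+2+1+2+1+1 = 16.

16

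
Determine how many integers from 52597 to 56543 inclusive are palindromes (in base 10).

39

The integers in [52597, 56543] that are palindromes (in base 10): 52625, 52725, 52825, 52925, 53035, 53135, …, 56365, 56465.
39 qualify.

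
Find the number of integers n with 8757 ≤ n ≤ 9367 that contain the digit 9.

The integers in [8757, 9367] that contain the digit 9: 8759, 8769, 8779, 8789, 8790, 8791, …, 9366, 9367.
501 qualify.

501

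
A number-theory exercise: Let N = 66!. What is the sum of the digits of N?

66! = 544344939077443064003729240247842752644293064388798874532860126869671081148416000000000000000
Sum of its 93 digits: 351.

351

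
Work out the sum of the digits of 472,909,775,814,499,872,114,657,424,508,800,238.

170

4+7+2+9+0+9+7+7+5+8+1+4+4+9+9+8+7+2+1+1+4+6+5+7+4+2+4+5+0+8+8+0+0+2+3+8 = 170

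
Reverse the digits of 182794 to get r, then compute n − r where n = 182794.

Reverse of 182794 is 497281.
182794 − 497281 = -314487

-314487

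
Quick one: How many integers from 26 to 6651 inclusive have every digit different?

3571

The integers in [26, 6651] that have every digit different: 26, 27, 28, 29, 30, 31, …, 6597, 6598.
3571 qualify.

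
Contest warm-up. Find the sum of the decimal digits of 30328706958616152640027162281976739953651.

3+0+3+2+8+7+0+6+9+5+8+6+1+6+1+5+2+6+4+0+0+2+7+1+6+2+2+8+1+9+7+6+7+3+9+9+5+3+6+5+1 = 181

181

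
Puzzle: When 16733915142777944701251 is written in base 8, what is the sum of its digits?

88

16733915142777944701251 in base 8 is 3426226711644307137074503.
Digit sum: 3+4+2+6+2+2+6+7+1+1+6+4+4+3+0+7+1+3+7+0+7+4+5+0+3 = 88.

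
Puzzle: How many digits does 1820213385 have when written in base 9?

10

1820213385 in base 9 is 4625042316, which has 10 digits.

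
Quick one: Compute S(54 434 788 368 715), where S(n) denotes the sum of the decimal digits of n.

5+4+4+3+4+7+8+8+3+6+8+7+1+5 = 73

73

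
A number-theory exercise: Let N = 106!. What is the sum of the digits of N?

106! = 114628056373470835453434738414834942870388487424139673389282723476762012382449946252660360871841673476016298287096435143747350528228224302506311680000000000000000000000000
Sum of its 171 digits: 639.

639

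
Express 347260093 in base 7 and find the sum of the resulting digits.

347260093 in base 7 is 11414443045.
Digit sum: 1+1+4+1+4+4+4+3+0+4+5 = 31.

31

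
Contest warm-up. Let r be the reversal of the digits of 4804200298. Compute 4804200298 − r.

-4115823786

Reverse of 4804200298 is 8920024084.
4804200298 − 8920024084 = -4115823786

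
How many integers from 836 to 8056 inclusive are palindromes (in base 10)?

88

The integers in [836, 8056] that are palindromes (in base 10): 838, 848, 858, 868, 878, 888, …, 7997, 8008.
88 qualify.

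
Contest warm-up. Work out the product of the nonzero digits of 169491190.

17496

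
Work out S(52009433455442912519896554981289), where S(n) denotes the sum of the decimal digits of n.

5+2+0+0+9+4+3+3+4+5+5+4+4+2+9+1+2+5+1+9+8+9+6+5+5+4+9+8+1+2+8+9 = 151

151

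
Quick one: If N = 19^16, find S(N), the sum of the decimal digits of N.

19^16 = 288441413567621167681
Sum of its 21 digits: 91.

91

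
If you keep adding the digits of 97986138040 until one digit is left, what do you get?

9+7+9+8+6+1+3+8+0+4+0 = 55
5+5 = 10
1+0 = 1

1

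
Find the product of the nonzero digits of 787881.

7×8×7×8×8×1 = 25088

25088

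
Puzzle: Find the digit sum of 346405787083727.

71

3+4+6+4+0+5+7+8+7+0+8+3+7+2+7 = 71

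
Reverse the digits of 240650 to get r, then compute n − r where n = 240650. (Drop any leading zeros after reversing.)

184608

Reverse of 240650 is 56042.
240650 − 56042 = 184608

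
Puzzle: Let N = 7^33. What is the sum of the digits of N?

7^33 = 7730993719707444524137094407
Sum of its 28 digits: 127.

127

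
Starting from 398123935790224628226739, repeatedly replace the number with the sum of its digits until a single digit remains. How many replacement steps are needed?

398123935790224628226739 → 112 → 4 (2 steps)

2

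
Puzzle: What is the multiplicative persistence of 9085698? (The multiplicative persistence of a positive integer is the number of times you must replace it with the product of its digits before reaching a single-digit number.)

1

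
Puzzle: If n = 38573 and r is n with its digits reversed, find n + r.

76156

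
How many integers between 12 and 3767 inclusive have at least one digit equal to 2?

1771

The integers in [12, 3767] that have at least one digit equal to 2: 12, 20, 21, 22, 23, 24, …, 3752, 3762.
1771 qualify.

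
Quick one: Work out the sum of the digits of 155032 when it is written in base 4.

13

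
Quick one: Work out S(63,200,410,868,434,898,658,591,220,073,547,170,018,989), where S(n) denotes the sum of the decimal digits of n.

6+3+2+0+0+4+1+0+8+6+8+4+3+4+8+9+8+6+5+8+5+9+1+2+2+0+0+7+3+5+4+7+1+7+0+0+1+8+9+8+9 = 181

181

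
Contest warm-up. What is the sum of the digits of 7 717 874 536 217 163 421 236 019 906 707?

132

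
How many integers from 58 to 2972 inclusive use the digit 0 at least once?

The integers in [58, 2972] that use the digit 0 at least once: 60, 70, 80, 90, 100, 101, …, 2960, 2970.
715 qualify.

715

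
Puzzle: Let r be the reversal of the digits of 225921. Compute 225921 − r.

96399

Reverse of 225921 is 129522.
225921 − 129522 = 96399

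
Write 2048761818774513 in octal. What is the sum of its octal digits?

66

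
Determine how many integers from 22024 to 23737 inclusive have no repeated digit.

222

The integers in [22024, 23737] that have no repeated digit: 23014, 23015, 23016, 23017, 23018, 23019, …, 23718, 23719.
222 qualify.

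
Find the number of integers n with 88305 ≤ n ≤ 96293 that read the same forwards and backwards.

80

The integers in [88305, 96293] that read the same forwards and backwards: 88388, 88488, 88588, 88688, 88788, 88888, …, 96169, 96269.
80 qualify.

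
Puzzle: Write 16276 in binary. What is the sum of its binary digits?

9

16276 in base 2 is 11111110010100.
Digit sum: 1+1+1+1+1+1+1+0+0+1+0+1+0+0 = 9.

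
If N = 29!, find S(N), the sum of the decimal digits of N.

29! = 8841761993739701954543616000000
Sum of its 31 digits: 126.

126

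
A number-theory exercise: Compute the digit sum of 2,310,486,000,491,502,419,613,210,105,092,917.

2+3+1+0+4+8+6+0+0+0+4+9+1+5+0+2+4+1+9+6+1+3+2+1+0+1+0+5+0+9+2+9+1+7 = 106

106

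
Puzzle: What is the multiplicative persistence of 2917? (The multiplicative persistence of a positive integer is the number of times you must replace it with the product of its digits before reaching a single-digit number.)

2917 → 126 → 12 → 2 (3 steps)

3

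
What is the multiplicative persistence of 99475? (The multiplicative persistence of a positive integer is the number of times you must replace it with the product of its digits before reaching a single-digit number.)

2

99475 → 11340 → 0 (2 steps)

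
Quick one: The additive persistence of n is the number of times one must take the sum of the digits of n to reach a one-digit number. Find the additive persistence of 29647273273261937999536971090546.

2

29647273273261937999536971090546 → 162 → 9 (2 steps)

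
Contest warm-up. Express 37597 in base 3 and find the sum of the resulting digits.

37597 in base 3 is 1220120111.
Digit sum: 1+2+2+0+1+2+0+1+1+1 = 11.

11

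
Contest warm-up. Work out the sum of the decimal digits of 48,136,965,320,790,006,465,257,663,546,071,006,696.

4+8+1+3+6+9+6+5+3+2+0+7+9+0+0+0+6+4+6+5+2+5+7+6+6+3+5+4+6+0+7+1+0+0+6+6+9+6 = 163

163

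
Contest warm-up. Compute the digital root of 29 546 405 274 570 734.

2

2+9+5+4+6+4+0+5+2+7+4+5+7+0+7+3+4 = 74
7+4 = 11
1+1 = 2
(Equivalently, 29 546 405 274 570 734 mod 9 = 2.)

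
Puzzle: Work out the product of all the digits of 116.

1×1×6 = 6

6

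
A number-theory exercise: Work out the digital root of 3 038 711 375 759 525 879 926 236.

3+0+3+8+7+1+1+3+7+5+7+5+9+5+2+5+8+7+9+9+2+6+2+3+6 = 123
1+2+3 = 6

6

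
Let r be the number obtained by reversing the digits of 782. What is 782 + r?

1069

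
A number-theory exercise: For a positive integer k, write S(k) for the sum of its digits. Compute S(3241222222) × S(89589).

858

S(3241222222) = 3+2+4+1+2+2+2+2+2+2 = 22.
S(89589) = 8+9+5+8+9 = 39.
22 · 39 = 858.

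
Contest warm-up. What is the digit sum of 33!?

144

33! = 8683317618811886495518194401280000000
Sum of its 37 digits: 144.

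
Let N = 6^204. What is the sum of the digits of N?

6^204 = 553165490060387511432879459408330757116513413979418300626140886299906356696307181768717492585621198096669408844812264260916986951710803434129684207128119607296
Sum of its 159 digits: 720.

720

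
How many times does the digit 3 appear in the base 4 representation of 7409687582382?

8

7409687582382 in base 4 is 1223310303302331122232.
The digit 3 appears 8 times.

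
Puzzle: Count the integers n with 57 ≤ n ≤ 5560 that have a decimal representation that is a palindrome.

140

The integers in [57, 5560] that have a decimal representation that is a palindrome: 66, 77, 88, 99, 101, 111, …, 5445, 5555.
140 qualify.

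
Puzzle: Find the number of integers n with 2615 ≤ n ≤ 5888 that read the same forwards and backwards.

33

The integers in [2615, 5888] that read the same forwards and backwards: 2662, 2772, 2882, 2992, 3003, 3113, …, 5775, 5885.
33 qualify.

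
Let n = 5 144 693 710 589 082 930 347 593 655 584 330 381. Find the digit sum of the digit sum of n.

13

First digit sum: 166.
1+6+6 = 13.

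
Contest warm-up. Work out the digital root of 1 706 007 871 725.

6

1+7+0+6+0+0+7+8+7+1+7+2+5 = 51
5+1 = 6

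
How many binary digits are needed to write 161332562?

161332562 in base 2 is 1001100111011011110101010010, which has 28 digits.

28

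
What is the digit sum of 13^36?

172

13^36 = 12646218552730347184269489080961456410641
Sum of its 41 digits: 172.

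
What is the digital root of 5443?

7

5+4+4+3 = 16
1+6 = 7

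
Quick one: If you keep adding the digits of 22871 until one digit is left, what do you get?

2

2+2+8+7+1 = 20
2+0 = 2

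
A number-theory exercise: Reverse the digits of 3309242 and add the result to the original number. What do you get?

5738275

Reverse of 3309242 is 2429033.
3309242 + 2429033 = 5738275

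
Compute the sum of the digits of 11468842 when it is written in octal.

11468842 in base 8 is 53600052.
Digit sum: 5+3+6+0+0+0+5+2 = 21.

21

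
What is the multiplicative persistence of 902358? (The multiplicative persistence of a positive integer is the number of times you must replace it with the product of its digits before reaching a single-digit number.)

1

902358 → 0 (1 step)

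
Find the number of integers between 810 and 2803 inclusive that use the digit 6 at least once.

541

The integers in [810, 2803] that use the digit 6 at least once: 816, 826, 836, 846, 856, 860, …, 2786, 2796.
541 qualify.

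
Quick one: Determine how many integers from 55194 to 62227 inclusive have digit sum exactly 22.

The integers in [55194, 62227] that have digit sum exactly 22: 55219, 55228, 55237, 55246, 55255, 55264, …, 62185, 62194.
443 qualify.

443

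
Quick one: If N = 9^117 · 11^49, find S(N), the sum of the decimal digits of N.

720

9^117 · 11^49 = 4727321913096523102523470087843637448928442429713340333156623114991509672877679314479529468308365651910361912374452046348600090988864682496501983058320069425371779
Sum of its 163 digits: 720.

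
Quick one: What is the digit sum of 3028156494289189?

3+0+2+8+1+5+6+4+9+4+2+8+9+1+8+9 = 79

79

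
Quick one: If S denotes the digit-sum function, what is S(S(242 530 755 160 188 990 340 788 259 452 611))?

5

First digit sum: 140.
1+4+0 = 5.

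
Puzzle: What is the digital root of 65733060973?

6+5+7+3+3+0+6+0+9+7+3 = 49
4+9 = 13
1+3 = 4

4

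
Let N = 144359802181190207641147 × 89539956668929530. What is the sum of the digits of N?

144359802181190207641147 × 89539956668929530 = 12925970432039009843775706607526871370910
Sum of its 41 digits: 174.

174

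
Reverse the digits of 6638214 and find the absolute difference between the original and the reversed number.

Reverse of 6638214 is 4128366.
|6638214 − 4128366| = 2509848

2509848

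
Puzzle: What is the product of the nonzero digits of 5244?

5×2×4×4 = 160

160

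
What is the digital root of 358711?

7

3+5+8+7+1+1 = 25
2+5 = 7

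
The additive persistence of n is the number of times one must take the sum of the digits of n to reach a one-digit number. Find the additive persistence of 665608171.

2

665608171 → 40 → 4 (2 steps)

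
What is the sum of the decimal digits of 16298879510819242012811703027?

1+6+2+9+8+8+7+9+5+1+0+8+1+9+2+4+2+0+1+2+8+1+1+7+0+3+0+2+7 = 114

114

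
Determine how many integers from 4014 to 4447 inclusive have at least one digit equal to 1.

166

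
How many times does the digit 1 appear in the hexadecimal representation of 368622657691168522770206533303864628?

368622657691168522770206533303864628 in base 16 is 46FE800E0DE7E39E981630CB2B0D34.
The digit 1 appears 1 time.

1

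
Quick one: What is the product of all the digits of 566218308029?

5×6×6×2×1×8×3×0×8×0×2×9 = 0

0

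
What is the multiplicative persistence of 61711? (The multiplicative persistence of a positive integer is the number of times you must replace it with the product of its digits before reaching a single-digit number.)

2

61711 → 42 → 8 (2 steps)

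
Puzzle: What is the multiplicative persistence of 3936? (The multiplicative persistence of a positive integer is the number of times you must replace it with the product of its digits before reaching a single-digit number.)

4

3936 → 486 → 192 → 18 → 8 (4 steps)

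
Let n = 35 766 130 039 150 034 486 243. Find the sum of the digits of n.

3+5+7+6+6+1+3+0+0+3+9+1+5+0+0+3+4+4+8+6+2+4+3 = 83

83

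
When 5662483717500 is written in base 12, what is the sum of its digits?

60

5662483717500 in base 12 is 77551640B590.
Digit sum: 7+7+5+5+1+6+4+0+11+5+9+0 = 60.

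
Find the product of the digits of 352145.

3×5×2×1×4×5 = 600

600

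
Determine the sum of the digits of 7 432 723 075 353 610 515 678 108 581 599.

7+4+3+2+7+2+3+0+7+5+3+5+3+6+1+0+5+1+5+6+7+8+1+0+8+5+8+1+5+9+9 = 136

136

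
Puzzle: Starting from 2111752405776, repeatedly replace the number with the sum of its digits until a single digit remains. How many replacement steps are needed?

3

2111752405776 → 48 → 12 → 3 (3 steps)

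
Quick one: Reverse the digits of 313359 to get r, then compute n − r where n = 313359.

-639954

Reverse of 313359 is 953313.
313359 − 953313 = -639954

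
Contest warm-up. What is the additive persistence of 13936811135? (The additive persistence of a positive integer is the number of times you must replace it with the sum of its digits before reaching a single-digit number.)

2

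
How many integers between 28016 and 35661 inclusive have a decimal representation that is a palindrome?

The integers in [28016, 35661] that have a decimal representation that is a palindrome: 28082, 28182, 28282, 28382, 28482, 28582, …, 35553, 35653.
77 qualify.

77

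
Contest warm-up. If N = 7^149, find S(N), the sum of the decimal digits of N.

571

7^149 = 831013276260620452204646286198813023559979949959905790375366743943950979862050999366655672556315822552403944803103018213741607
Sum of its 126 digits: 571.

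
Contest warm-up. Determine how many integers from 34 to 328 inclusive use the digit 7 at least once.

57

The integers in [34, 328] that use the digit 7 at least once: 37, 47, 57, 67, 70, 71, …, 317, 327.
57 qualify.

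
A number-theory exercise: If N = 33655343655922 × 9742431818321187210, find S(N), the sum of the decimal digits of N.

180

33655343655922 × 9742431818321187210 = 327884890889988602856632787157620
Sum of its 33 digits: 180.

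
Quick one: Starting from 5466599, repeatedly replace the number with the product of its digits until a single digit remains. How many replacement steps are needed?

2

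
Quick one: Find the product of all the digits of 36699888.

4478976

3×6×6×9×9×8×8×8 = 4478976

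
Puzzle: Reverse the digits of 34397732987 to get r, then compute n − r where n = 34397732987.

Reverse of 34397732987 is 78923779343.
34397732987 − 78923779343 = -44526046356

-44526046356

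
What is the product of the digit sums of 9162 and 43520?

252

S(9162) = 9+1+6+2 = 18.
S(43520) = 4+3+5+2+0 = 14.
18 · 14 = 252.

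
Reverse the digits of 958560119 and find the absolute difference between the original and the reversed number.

47494260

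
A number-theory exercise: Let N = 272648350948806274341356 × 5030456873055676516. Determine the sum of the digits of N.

272648350948806274341356 × 5030456873055676516 = 1371545770957718704179972666054054896795696
Sum of its 43 digits: 224.

224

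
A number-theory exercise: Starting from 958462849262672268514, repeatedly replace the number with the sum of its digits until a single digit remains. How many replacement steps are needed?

2

958462849262672268514 → 106 → 7 (2 steps)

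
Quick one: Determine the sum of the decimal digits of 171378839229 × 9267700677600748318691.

165

171378839229 × 9267700677600748318691 = 1588287784449033007559036944729239
Sum of its 34 digits: 165.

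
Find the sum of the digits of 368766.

36

3+6+8+7+6+6 = 36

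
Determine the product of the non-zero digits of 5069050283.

5×6×9×5×2×8×3 = 64800

64800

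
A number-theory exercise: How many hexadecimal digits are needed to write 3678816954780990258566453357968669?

3678816954780990258566453357968669 in base 16 is B56132AE204EDE4939A66173FD1D, which has 28 digits.

28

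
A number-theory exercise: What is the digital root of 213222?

3

2+1+3+2+2+2 = 12
1+2 = 3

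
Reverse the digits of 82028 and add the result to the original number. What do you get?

164056

Reverse of 82028 is 82028.
82028 + 82028 = 164056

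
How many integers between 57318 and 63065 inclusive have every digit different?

1904

The integers in [57318, 63065] that have every digit different: 57318, 57319, 57320, 57321, 57324, 57326, …, 63058, 63059.
1904 qualify.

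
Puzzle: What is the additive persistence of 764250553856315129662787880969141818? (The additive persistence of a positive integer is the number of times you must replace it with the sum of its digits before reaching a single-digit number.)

3

764250553856315129662787880969141818 → 176 → 14 → 5 (3 steps)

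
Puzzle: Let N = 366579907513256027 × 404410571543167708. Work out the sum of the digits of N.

170

366579907513256027 × 404410571543167708 = 148248789913677428111088672802776116
Sum of its 36 digits: 170.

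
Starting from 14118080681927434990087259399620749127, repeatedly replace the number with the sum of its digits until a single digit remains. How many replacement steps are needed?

3

14118080681927434990087259399620749127 → 175 → 13 → 4 (3 steps)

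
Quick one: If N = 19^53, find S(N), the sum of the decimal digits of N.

280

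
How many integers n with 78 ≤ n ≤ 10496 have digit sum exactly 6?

97

The integers in [78, 10496] that have digit sum exactly 6: 105, 114, 123, 132, 141, 150, …, 10401, 10410.
97 qualify.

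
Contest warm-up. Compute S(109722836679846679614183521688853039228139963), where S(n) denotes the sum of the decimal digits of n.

224

1+0+9+7+2+2+8+3+6+6+7+9+8+4+6+6+7+9+6+1+4+1+8+3+5+2+1+6+8+8+8+5+3+0+3+9+2+2+8+1+3+9+9+6+3 = 224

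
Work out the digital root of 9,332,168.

9+3+3+2+1+6+8 = 32
3+2 = 5

5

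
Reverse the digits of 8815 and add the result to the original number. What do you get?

14003

Reverse of 8815 is 5188.
8815 + 5188 = 14003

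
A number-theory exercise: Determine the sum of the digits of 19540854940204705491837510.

105

1+9+5+4+0+8+5+4+9+4+0+2+0+4+7+0+5+4+9+1+8+3+7+5+1+0 = 105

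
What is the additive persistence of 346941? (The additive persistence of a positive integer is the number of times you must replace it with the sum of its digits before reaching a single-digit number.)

2

346941 → 27 → 9 (2 steps)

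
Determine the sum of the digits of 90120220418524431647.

9+0+1+2+0+2+2+0+4+1+8+5+2+4+4+3+1+6+4+7 = 65

65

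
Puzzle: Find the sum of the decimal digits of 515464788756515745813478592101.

142

5+1+5+4+6+4+7+8+8+7+5+6+5+1+5+7+4+5+8+1+3+4+7+8+5+9+2+1+0+1 = 142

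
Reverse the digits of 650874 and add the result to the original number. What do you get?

1128930

Reverse of 650874 is 478056.
650874 + 478056 = 1128930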